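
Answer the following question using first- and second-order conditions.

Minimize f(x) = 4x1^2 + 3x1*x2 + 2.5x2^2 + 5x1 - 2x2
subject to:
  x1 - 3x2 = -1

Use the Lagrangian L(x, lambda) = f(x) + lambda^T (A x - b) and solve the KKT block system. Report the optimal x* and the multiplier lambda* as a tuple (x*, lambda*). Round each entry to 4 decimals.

Form the Lagrangian:
  L(x, lambda) = (1/2) x^T Q x + c^T x + lambda^T (A x - b)
Stationarity (grad_x L = 0): Q x + c + A^T lambda = 0.
Primal feasibility: A x = b.

This gives the KKT block system:
  [ Q   A^T ] [ x     ]   [-c ]
  [ A    0  ] [ lambda ] = [ b ]

Solving the linear system:
  x*      = (-0.5579, 0.1474)
  lambda* = (-0.9789)
  f(x*)   = -2.0316

x* = (-0.5579, 0.1474), lambda* = (-0.9789)


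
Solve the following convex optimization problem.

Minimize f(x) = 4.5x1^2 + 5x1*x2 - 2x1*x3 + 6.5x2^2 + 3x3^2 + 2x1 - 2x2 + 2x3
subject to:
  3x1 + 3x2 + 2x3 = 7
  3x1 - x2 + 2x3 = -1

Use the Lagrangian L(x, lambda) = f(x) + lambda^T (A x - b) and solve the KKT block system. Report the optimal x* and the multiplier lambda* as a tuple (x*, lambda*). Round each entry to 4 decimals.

Form the Lagrangian:
  L(x, lambda) = (1/2) x^T Q x + c^T x + lambda^T (A x - b)
Stationarity (grad_x L = 0): Q x + c + A^T lambda = 0.
Primal feasibility: A x = b.

This gives the KKT block system:
  [ Q   A^T ] [ x     ]   [-c ]
  [ A    0  ] [ lambda ] = [ b ]

Solving the linear system:
  x*      = (-0.1228, 2, 0.6842)
  lambda* = (-6.6404, 3.4649)
  f(x*)   = 23.5351

x* = (-0.1228, 2, 0.6842), lambda* = (-6.6404, 3.4649)


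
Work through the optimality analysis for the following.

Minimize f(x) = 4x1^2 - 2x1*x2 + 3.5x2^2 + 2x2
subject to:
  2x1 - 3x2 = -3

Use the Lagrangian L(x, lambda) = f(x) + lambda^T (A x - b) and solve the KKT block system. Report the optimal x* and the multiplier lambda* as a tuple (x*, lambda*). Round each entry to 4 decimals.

Form the Lagrangian:
  L(x, lambda) = (1/2) x^T Q x + c^T x + lambda^T (A x - b)
Stationarity (grad_x L = 0): Q x + c + A^T lambda = 0.
Primal feasibility: A x = b.

This gives the KKT block system:
  [ Q   A^T ] [ x     ]   [-c ]
  [ A    0  ] [ lambda ] = [ b ]

Solving the linear system:
  x*      = (-0.4737, 0.6842)
  lambda* = (2.5789)
  f(x*)   = 4.5526

x* = (-0.4737, 0.6842), lambda* = (2.5789)


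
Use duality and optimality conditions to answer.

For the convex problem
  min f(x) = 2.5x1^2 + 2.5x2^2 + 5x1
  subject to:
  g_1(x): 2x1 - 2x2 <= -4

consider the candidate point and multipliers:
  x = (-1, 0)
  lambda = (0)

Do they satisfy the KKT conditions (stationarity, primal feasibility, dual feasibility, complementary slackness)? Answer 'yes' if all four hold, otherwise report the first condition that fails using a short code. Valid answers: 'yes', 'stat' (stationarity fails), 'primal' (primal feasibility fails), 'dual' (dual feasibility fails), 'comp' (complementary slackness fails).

Gradient of f: grad f(x) = Q x + c = (0, 0)
Constraint values g_i(x) = a_i^T x - b_i:
  g_1((-1, 0)) = 2
Stationarity residual: grad f(x) + sum_i lambda_i a_i = (0, 0)
  -> stationarity OK
Primal feasibility (all g_i <= 0): FAILS
Dual feasibility (all lambda_i >= 0): OK
Complementary slackness (lambda_i * g_i(x) = 0 for all i): OK

Verdict: the first failing condition is primal_feasibility -> primal.

primal


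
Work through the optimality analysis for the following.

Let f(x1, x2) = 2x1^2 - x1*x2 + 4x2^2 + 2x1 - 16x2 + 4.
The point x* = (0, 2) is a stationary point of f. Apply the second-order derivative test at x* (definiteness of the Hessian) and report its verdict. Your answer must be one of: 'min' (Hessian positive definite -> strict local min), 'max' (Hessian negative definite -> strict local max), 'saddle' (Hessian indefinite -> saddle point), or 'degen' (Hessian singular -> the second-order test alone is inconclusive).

Compute the Hessian H = grad^2 f:
  H = [[4, -1], [-1, 8]]
Verify stationarity: grad f(x*) = H x* + g = (0, 0).
Eigenvalues of H: 3.7639, 8.2361.
Both eigenvalues > 0, so H is positive definite -> x* is a strict local min.

min


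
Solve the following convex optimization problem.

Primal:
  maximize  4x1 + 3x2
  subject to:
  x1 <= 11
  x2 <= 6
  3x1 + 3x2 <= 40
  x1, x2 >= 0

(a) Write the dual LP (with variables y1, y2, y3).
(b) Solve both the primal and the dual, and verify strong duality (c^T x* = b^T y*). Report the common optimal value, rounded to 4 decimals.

The standard primal-dual pair for 'max c^T x s.t. A x <= b, x >= 0' is:
  Dual:  min b^T y  s.t.  A^T y >= c,  y >= 0.

So the dual LP is:
  minimize  11y1 + 6y2 + 40y3
  subject to:
    y1 + 3y3 >= 4
    y2 + 3y3 >= 3
    y1, y2, y3 >= 0

Solving the primal: x* = (11, 2.3333).
  primal value c^T x* = 51.
Solving the dual: y* = (1, 0, 1).
  dual value b^T y* = 51.
Strong duality: c^T x* = b^T y*. Confirmed.

51


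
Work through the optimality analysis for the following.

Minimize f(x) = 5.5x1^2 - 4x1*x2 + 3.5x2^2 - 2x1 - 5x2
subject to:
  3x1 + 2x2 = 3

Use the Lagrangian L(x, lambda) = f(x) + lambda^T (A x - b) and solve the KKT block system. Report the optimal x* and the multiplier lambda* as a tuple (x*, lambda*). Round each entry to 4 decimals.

Form the Lagrangian:
  L(x, lambda) = (1/2) x^T Q x + c^T x + lambda^T (A x - b)
Stationarity (grad_x L = 0): Q x + c + A^T lambda = 0.
Primal feasibility: A x = b.

This gives the KKT block system:
  [ Q   A^T ] [ x     ]   [-c ]
  [ A    0  ] [ lambda ] = [ b ]

Solving the linear system:
  x*      = (0.4194, 0.871)
  lambda* = (0.2903)
  f(x*)   = -3.0323

x* = (0.4194, 0.871), lambda* = (0.2903)


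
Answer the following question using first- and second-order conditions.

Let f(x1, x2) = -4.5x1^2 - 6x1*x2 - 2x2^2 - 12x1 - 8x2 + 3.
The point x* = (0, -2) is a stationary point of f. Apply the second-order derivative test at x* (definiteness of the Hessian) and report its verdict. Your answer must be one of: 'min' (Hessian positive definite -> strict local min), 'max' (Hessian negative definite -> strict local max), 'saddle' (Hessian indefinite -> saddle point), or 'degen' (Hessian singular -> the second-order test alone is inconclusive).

Compute the Hessian H = grad^2 f:
  H = [[-9, -6], [-6, -4]]
Verify stationarity: grad f(x*) = H x* + g = (0, 0).
Eigenvalues of H: -13, 0.
H has a zero eigenvalue (singular; negative semidefinite but not definite), so H is neither positive definite, negative definite, nor indefinite. The second-order test alone is inconclusive -> degen.
(Indeed, f is constant along the null direction of H through x*, so x* is not a strict local extremum.)

degen


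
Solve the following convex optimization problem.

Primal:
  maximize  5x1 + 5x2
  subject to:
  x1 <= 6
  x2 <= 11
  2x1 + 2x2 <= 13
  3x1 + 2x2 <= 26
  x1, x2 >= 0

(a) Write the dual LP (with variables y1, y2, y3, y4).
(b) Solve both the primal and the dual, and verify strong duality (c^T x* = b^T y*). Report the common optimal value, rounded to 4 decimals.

The standard primal-dual pair for 'max c^T x s.t. A x <= b, x >= 0' is:
  Dual:  min b^T y  s.t.  A^T y >= c,  y >= 0.

So the dual LP is:
  minimize  6y1 + 11y2 + 13y3 + 26y4
  subject to:
    y1 + 2y3 + 3y4 >= 5
    y2 + 2y3 + 2y4 >= 5
    y1, y2, y3, y4 >= 0

Solving the primal: x* = (6, 0.5).
  primal value c^T x* = 32.5.
Solving the dual: y* = (0, 0, 2.5, 0).
  dual value b^T y* = 32.5.
Strong duality: c^T x* = b^T y*. Confirmed.

32.5


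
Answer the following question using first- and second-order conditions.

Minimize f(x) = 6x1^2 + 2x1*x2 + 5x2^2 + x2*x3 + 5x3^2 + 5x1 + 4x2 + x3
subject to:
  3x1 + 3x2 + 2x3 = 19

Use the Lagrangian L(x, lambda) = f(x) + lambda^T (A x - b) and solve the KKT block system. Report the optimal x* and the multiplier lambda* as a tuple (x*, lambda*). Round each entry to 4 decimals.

Form the Lagrangian:
  L(x, lambda) = (1/2) x^T Q x + c^T x + lambda^T (A x - b)
Stationarity (grad_x L = 0): Q x + c + A^T lambda = 0.
Primal feasibility: A x = b.

This gives the KKT block system:
  [ Q   A^T ] [ x     ]   [-c ]
  [ A    0  ] [ lambda ] = [ b ]

Solving the linear system:
  x*      = (2.2486, 2.6706, 2.1212)
  lambda* = (-12.4414)
  f(x*)   = 130.2169

x* = (2.2486, 2.6706, 2.1212), lambda* = (-12.4414)


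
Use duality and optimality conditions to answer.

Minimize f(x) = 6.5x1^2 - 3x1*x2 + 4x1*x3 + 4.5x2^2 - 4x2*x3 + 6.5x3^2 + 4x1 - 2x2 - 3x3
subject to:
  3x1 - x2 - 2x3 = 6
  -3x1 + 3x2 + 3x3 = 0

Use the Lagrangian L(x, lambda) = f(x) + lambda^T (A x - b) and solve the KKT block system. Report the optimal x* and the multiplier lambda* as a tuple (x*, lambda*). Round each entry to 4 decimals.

Form the Lagrangian:
  L(x, lambda) = (1/2) x^T Q x + c^T x + lambda^T (A x - b)
Stationarity (grad_x L = 0): Q x + c + A^T lambda = 0.
Primal feasibility: A x = b.

This gives the KKT block system:
  [ Q   A^T ] [ x     ]   [-c ]
  [ A    0  ] [ lambda ] = [ b ]

Solving the linear system:
  x*      = (2.8929, 3.1071, -0.2143)
  lambda* = (-24.7857, -14.3095)
  f(x*)   = 77.3571

x* = (2.8929, 3.1071, -0.2143), lambda* = (-24.7857, -14.3095)


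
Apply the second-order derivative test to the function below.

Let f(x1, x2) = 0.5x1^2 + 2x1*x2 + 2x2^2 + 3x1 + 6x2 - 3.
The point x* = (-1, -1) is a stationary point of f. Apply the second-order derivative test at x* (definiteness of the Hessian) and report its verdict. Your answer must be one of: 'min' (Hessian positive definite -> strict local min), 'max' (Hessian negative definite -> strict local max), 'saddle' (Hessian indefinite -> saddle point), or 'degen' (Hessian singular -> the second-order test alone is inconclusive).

Compute the Hessian H = grad^2 f:
  H = [[1, 2], [2, 4]]
Verify stationarity: grad f(x*) = H x* + g = (0, 0).
Eigenvalues of H: 0, 5.
H has a zero eigenvalue (singular; positive semidefinite but not definite), so H is neither positive definite, negative definite, nor indefinite. The second-order test alone is inconclusive -> degen.
(Indeed, f is constant along the null direction of H through x*, so x* is not a strict local extremum.)

degen


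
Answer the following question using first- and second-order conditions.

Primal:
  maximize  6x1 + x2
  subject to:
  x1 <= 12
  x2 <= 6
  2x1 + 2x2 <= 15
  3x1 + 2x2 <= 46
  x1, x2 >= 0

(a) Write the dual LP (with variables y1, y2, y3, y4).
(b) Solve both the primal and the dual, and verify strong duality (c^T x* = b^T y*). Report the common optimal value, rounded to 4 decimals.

The standard primal-dual pair for 'max c^T x s.t. A x <= b, x >= 0' is:
  Dual:  min b^T y  s.t.  A^T y >= c,  y >= 0.

So the dual LP is:
  minimize  12y1 + 6y2 + 15y3 + 46y4
  subject to:
    y1 + 2y3 + 3y4 >= 6
    y2 + 2y3 + 2y4 >= 1
    y1, y2, y3, y4 >= 0

Solving the primal: x* = (7.5, 0).
  primal value c^T x* = 45.
Solving the dual: y* = (0, 0, 3, 0).
  dual value b^T y* = 45.
Strong duality: c^T x* = b^T y*. Confirmed.

45


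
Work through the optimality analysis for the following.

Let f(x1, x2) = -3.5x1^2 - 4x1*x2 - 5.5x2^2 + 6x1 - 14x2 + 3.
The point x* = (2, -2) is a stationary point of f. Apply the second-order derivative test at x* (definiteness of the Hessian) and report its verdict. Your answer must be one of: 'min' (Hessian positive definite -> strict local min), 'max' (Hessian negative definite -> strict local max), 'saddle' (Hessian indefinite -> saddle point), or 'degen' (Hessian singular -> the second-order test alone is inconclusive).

Compute the Hessian H = grad^2 f:
  H = [[-7, -4], [-4, -11]]
Verify stationarity: grad f(x*) = H x* + g = (0, 0).
Eigenvalues of H: -13.4721, -4.5279.
Both eigenvalues < 0, so H is negative definite -> x* is a strict local max.

max


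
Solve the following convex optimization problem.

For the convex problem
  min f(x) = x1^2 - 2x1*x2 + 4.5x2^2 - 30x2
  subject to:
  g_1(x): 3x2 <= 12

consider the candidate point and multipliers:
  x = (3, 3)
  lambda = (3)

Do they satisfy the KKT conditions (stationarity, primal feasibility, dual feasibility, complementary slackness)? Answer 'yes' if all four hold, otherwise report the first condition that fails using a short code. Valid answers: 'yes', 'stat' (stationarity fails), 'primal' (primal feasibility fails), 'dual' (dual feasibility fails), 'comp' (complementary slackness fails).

Gradient of f: grad f(x) = Q x + c = (0, -9)
Constraint values g_i(x) = a_i^T x - b_i:
  g_1((3, 3)) = -3
Stationarity residual: grad f(x) + sum_i lambda_i a_i = (0, 0)
  -> stationarity OK
Primal feasibility (all g_i <= 0): OK
Dual feasibility (all lambda_i >= 0): OK
Complementary slackness (lambda_i * g_i(x) = 0 for all i): FAILS

Verdict: the first failing condition is complementary_slackness -> comp.

comp


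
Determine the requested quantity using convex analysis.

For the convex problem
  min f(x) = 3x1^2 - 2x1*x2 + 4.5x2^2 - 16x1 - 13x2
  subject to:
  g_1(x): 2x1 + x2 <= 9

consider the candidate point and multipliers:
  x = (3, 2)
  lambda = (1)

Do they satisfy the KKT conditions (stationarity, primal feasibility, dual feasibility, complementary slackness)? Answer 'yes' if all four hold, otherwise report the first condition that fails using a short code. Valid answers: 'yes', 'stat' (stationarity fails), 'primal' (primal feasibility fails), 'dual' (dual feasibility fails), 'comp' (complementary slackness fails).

Gradient of f: grad f(x) = Q x + c = (-2, -1)
Constraint values g_i(x) = a_i^T x - b_i:
  g_1((3, 2)) = -1
Stationarity residual: grad f(x) + sum_i lambda_i a_i = (0, 0)
  -> stationarity OK
Primal feasibility (all g_i <= 0): OK
Dual feasibility (all lambda_i >= 0): OK
Complementary slackness (lambda_i * g_i(x) = 0 for all i): FAILS

Verdict: the first failing condition is complementary_slackness -> comp.

comp


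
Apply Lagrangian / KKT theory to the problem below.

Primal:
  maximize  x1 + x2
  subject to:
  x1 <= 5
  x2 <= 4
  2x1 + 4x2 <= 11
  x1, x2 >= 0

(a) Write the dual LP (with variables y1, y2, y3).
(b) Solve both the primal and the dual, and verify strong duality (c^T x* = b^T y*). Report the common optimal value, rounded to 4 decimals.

The standard primal-dual pair for 'max c^T x s.t. A x <= b, x >= 0' is:
  Dual:  min b^T y  s.t.  A^T y >= c,  y >= 0.

So the dual LP is:
  minimize  5y1 + 4y2 + 11y3
  subject to:
    y1 + 2y3 >= 1
    y2 + 4y3 >= 1
    y1, y2, y3 >= 0

Solving the primal: x* = (5, 0.25).
  primal value c^T x* = 5.25.
Solving the dual: y* = (0.5, 0, 0.25).
  dual value b^T y* = 5.25.
Strong duality: c^T x* = b^T y*. Confirmed.

5.25


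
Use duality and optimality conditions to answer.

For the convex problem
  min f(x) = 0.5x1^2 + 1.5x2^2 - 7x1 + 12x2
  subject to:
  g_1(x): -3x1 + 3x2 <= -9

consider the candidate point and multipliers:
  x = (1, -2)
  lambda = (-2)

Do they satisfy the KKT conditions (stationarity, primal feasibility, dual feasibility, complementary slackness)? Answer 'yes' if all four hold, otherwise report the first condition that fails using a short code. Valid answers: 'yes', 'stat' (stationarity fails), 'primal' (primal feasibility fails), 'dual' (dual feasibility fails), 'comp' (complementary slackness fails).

Gradient of f: grad f(x) = Q x + c = (-6, 6)
Constraint values g_i(x) = a_i^T x - b_i:
  g_1((1, -2)) = 0
Stationarity residual: grad f(x) + sum_i lambda_i a_i = (0, 0)
  -> stationarity OK
Primal feasibility (all g_i <= 0): OK
Dual feasibility (all lambda_i >= 0): FAILS
Complementary slackness (lambda_i * g_i(x) = 0 for all i): OK

Verdict: the first failing condition is dual_feasibility -> dual.

dual


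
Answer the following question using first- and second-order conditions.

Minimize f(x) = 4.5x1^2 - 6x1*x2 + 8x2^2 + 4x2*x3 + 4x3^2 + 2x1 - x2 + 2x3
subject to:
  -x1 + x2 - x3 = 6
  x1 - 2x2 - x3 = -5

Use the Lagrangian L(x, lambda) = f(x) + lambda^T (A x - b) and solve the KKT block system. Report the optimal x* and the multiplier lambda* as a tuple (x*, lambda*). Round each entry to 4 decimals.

Form the Lagrangian:
  L(x, lambda) = (1/2) x^T Q x + c^T x + lambda^T (A x - b)
Stationarity (grad_x L = 0): Q x + c + A^T lambda = 0.
Primal feasibility: A x = b.

This gives the KKT block system:
  [ Q   A^T ] [ x     ]   [-c ]
  [ A    0  ] [ lambda ] = [ b ]

Solving the linear system:
  x*      = (-1.7846, 2.4769, -1.7385)
  lambda* = (-15.4615, 13.4615)
  f(x*)   = 75.2769

x* = (-1.7846, 2.4769, -1.7385), lambda* = (-15.4615, 13.4615)


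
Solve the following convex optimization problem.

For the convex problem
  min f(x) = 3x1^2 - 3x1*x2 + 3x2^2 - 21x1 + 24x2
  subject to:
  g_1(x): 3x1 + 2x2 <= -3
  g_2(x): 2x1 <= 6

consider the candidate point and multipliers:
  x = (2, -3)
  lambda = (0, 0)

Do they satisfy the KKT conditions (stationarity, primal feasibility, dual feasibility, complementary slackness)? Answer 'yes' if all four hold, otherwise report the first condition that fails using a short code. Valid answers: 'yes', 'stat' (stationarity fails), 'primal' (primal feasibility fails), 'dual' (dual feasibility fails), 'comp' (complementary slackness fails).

Gradient of f: grad f(x) = Q x + c = (0, 0)
Constraint values g_i(x) = a_i^T x - b_i:
  g_1((2, -3)) = 3
  g_2((2, -3)) = -2
Stationarity residual: grad f(x) + sum_i lambda_i a_i = (0, 0)
  -> stationarity OK
Primal feasibility (all g_i <= 0): FAILS
Dual feasibility (all lambda_i >= 0): OK
Complementary slackness (lambda_i * g_i(x) = 0 for all i): OK

Verdict: the first failing condition is primal_feasibility -> primal.

primal


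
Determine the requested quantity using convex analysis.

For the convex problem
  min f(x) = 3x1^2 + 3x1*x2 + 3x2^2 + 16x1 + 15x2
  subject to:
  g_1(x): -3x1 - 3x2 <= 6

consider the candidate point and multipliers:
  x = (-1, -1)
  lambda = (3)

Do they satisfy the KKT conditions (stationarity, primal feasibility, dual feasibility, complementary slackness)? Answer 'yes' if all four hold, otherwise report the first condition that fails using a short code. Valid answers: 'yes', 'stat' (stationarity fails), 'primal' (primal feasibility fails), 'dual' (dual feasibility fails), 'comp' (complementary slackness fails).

Gradient of f: grad f(x) = Q x + c = (7, 6)
Constraint values g_i(x) = a_i^T x - b_i:
  g_1((-1, -1)) = 0
Stationarity residual: grad f(x) + sum_i lambda_i a_i = (-2, -3)
  -> stationarity FAILS
Primal feasibility (all g_i <= 0): OK
Dual feasibility (all lambda_i >= 0): OK
Complementary slackness (lambda_i * g_i(x) = 0 for all i): OK

Verdict: the first failing condition is stationarity -> stat.

stat


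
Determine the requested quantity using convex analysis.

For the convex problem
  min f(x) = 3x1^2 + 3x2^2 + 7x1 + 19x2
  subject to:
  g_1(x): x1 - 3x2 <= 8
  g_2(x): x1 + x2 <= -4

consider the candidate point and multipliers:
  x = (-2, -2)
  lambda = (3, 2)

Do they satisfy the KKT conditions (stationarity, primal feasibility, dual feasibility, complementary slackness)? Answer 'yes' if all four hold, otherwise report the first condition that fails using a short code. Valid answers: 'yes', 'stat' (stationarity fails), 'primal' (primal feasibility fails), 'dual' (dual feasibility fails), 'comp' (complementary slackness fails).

Gradient of f: grad f(x) = Q x + c = (-5, 7)
Constraint values g_i(x) = a_i^T x - b_i:
  g_1((-2, -2)) = -4
  g_2((-2, -2)) = 0
Stationarity residual: grad f(x) + sum_i lambda_i a_i = (0, 0)
  -> stationarity OK
Primal feasibility (all g_i <= 0): OK
Dual feasibility (all lambda_i >= 0): OK
Complementary slackness (lambda_i * g_i(x) = 0 for all i): FAILS

Verdict: the first failing condition is complementary_slackness -> comp.

comp


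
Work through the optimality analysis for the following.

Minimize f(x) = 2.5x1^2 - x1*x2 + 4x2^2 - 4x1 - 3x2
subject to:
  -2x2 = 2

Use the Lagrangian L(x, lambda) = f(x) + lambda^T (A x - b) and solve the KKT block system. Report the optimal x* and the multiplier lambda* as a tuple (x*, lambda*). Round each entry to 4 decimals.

Form the Lagrangian:
  L(x, lambda) = (1/2) x^T Q x + c^T x + lambda^T (A x - b)
Stationarity (grad_x L = 0): Q x + c + A^T lambda = 0.
Primal feasibility: A x = b.

This gives the KKT block system:
  [ Q   A^T ] [ x     ]   [-c ]
  [ A    0  ] [ lambda ] = [ b ]

Solving the linear system:
  x*      = (0.6, -1)
  lambda* = (-5.8)
  f(x*)   = 6.1

x* = (0.6, -1), lambda* = (-5.8)


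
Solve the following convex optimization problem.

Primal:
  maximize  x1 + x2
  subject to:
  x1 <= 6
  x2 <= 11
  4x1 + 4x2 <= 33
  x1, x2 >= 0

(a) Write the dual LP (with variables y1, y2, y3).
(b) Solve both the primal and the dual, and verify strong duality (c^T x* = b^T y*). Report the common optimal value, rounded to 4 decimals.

The standard primal-dual pair for 'max c^T x s.t. A x <= b, x >= 0' is:
  Dual:  min b^T y  s.t.  A^T y >= c,  y >= 0.

So the dual LP is:
  minimize  6y1 + 11y2 + 33y3
  subject to:
    y1 + 4y3 >= 1
    y2 + 4y3 >= 1
    y1, y2, y3 >= 0

Solving the primal: x* = (0, 8.25).
  primal value c^T x* = 8.25.
Solving the dual: y* = (0, 0, 0.25).
  dual value b^T y* = 8.25.
Strong duality: c^T x* = b^T y*. Confirmed.

8.25


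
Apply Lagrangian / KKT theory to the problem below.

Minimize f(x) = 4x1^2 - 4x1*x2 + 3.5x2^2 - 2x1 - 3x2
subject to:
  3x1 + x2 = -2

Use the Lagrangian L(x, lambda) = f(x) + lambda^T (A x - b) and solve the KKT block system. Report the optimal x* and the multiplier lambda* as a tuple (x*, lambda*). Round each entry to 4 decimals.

Form the Lagrangian:
  L(x, lambda) = (1/2) x^T Q x + c^T x + lambda^T (A x - b)
Stationarity (grad_x L = 0): Q x + c + A^T lambda = 0.
Primal feasibility: A x = b.

This gives the KKT block system:
  [ Q   A^T ] [ x     ]   [-c ]
  [ A    0  ] [ lambda ] = [ b ]

Solving the linear system:
  x*      = (-0.6, -0.2)
  lambda* = (2)
  f(x*)   = 2.9

x* = (-0.6, -0.2), lambda* = (2)


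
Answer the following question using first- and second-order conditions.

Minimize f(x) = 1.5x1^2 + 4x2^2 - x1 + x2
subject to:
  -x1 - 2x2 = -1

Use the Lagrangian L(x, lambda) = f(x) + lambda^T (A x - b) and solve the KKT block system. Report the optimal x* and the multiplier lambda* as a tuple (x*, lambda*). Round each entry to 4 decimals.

Form the Lagrangian:
  L(x, lambda) = (1/2) x^T Q x + c^T x + lambda^T (A x - b)
Stationarity (grad_x L = 0): Q x + c + A^T lambda = 0.
Primal feasibility: A x = b.

This gives the KKT block system:
  [ Q   A^T ] [ x     ]   [-c ]
  [ A    0  ] [ lambda ] = [ b ]

Solving the linear system:
  x*      = (0.7, 0.15)
  lambda* = (1.1)
  f(x*)   = 0.275

x* = (0.7, 0.15), lambda* = (1.1)


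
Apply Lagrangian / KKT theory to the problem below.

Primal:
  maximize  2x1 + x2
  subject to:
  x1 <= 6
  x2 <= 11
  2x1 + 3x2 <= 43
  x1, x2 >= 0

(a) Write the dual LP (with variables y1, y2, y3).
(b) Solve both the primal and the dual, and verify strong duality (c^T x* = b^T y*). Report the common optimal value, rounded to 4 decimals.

The standard primal-dual pair for 'max c^T x s.t. A x <= b, x >= 0' is:
  Dual:  min b^T y  s.t.  A^T y >= c,  y >= 0.

So the dual LP is:
  minimize  6y1 + 11y2 + 43y3
  subject to:
    y1 + 2y3 >= 2
    y2 + 3y3 >= 1
    y1, y2, y3 >= 0

Solving the primal: x* = (6, 10.3333).
  primal value c^T x* = 22.3333.
Solving the dual: y* = (1.3333, 0, 0.3333).
  dual value b^T y* = 22.3333.
Strong duality: c^T x* = b^T y*. Confirmed.

22.3333


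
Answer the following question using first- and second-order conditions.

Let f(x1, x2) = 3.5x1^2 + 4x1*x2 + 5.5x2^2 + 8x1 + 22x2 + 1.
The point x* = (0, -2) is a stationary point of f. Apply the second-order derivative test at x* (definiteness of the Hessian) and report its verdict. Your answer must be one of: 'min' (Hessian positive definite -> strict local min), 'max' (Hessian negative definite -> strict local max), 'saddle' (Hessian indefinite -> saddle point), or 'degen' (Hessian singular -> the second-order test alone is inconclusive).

Compute the Hessian H = grad^2 f:
  H = [[7, 4], [4, 11]]
Verify stationarity: grad f(x*) = H x* + g = (0, 0).
Eigenvalues of H: 4.5279, 13.4721.
Both eigenvalues > 0, so H is positive definite -> x* is a strict local min.

min


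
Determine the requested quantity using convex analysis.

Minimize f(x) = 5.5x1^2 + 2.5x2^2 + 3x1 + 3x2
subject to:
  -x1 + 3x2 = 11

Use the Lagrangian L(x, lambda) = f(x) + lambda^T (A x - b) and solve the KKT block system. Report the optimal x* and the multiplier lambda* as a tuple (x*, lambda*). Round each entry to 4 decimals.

Form the Lagrangian:
  L(x, lambda) = (1/2) x^T Q x + c^T x + lambda^T (A x - b)
Stationarity (grad_x L = 0): Q x + c + A^T lambda = 0.
Primal feasibility: A x = b.

This gives the KKT block system:
  [ Q   A^T ] [ x     ]   [-c ]
  [ A    0  ] [ lambda ] = [ b ]

Solving the linear system:
  x*      = (-0.875, 3.375)
  lambda* = (-6.625)
  f(x*)   = 40.1875

x* = (-0.875, 3.375), lambda* = (-6.625)


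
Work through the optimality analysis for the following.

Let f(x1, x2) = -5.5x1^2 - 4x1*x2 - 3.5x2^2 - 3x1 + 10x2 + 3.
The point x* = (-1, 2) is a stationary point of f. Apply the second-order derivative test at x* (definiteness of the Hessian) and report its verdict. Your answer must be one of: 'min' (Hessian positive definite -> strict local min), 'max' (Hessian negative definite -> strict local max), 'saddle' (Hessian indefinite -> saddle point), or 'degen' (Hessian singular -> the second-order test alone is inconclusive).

Compute the Hessian H = grad^2 f:
  H = [[-11, -4], [-4, -7]]
Verify stationarity: grad f(x*) = H x* + g = (0, 0).
Eigenvalues of H: -13.4721, -4.5279.
Both eigenvalues < 0, so H is negative definite -> x* is a strict local max.

max


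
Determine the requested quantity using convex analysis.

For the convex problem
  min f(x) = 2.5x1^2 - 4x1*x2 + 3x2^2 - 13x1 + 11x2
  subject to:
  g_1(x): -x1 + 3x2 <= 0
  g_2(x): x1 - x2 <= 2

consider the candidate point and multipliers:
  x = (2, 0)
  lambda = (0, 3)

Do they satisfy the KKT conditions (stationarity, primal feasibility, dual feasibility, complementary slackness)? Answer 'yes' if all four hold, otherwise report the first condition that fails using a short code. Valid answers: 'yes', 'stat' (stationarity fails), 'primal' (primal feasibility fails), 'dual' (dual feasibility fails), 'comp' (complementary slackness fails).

Gradient of f: grad f(x) = Q x + c = (-3, 3)
Constraint values g_i(x) = a_i^T x - b_i:
  g_1((2, 0)) = -2
  g_2((2, 0)) = 0
Stationarity residual: grad f(x) + sum_i lambda_i a_i = (0, 0)
  -> stationarity OK
Primal feasibility (all g_i <= 0): OK
Dual feasibility (all lambda_i >= 0): OK
Complementary slackness (lambda_i * g_i(x) = 0 for all i): OK

Verdict: yes, KKT holds.

yes


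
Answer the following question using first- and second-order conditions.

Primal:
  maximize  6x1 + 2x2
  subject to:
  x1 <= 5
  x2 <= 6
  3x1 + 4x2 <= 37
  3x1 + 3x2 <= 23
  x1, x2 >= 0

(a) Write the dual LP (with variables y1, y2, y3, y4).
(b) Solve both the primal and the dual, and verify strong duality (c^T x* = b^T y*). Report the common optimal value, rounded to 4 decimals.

The standard primal-dual pair for 'max c^T x s.t. A x <= b, x >= 0' is:
  Dual:  min b^T y  s.t.  A^T y >= c,  y >= 0.

So the dual LP is:
  minimize  5y1 + 6y2 + 37y3 + 23y4
  subject to:
    y1 + 3y3 + 3y4 >= 6
    y2 + 4y3 + 3y4 >= 2
    y1, y2, y3, y4 >= 0

Solving the primal: x* = (5, 2.6667).
  primal value c^T x* = 35.3333.
Solving the dual: y* = (4, 0, 0, 0.6667).
  dual value b^T y* = 35.3333.
Strong duality: c^T x* = b^T y*. Confirmed.

35.3333


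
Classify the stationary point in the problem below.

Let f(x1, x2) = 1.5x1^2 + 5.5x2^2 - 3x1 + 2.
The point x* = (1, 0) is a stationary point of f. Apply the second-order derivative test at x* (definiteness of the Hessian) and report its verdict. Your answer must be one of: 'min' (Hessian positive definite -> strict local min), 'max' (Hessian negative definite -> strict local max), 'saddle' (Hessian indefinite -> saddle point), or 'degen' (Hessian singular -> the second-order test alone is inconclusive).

Compute the Hessian H = grad^2 f:
  H = [[3, 0], [0, 11]]
Verify stationarity: grad f(x*) = H x* + g = (0, 0).
Eigenvalues of H: 3, 11.
Both eigenvalues > 0, so H is positive definite -> x* is a strict local min.

min


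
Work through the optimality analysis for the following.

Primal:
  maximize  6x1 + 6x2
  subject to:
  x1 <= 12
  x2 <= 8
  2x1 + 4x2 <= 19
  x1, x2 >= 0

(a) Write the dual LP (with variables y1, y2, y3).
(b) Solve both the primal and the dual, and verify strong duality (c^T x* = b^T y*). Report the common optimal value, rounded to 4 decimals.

The standard primal-dual pair for 'max c^T x s.t. A x <= b, x >= 0' is:
  Dual:  min b^T y  s.t.  A^T y >= c,  y >= 0.

So the dual LP is:
  minimize  12y1 + 8y2 + 19y3
  subject to:
    y1 + 2y3 >= 6
    y2 + 4y3 >= 6
    y1, y2, y3 >= 0

Solving the primal: x* = (9.5, 0).
  primal value c^T x* = 57.
Solving the dual: y* = (0, 0, 3).
  dual value b^T y* = 57.
Strong duality: c^T x* = b^T y*. Confirmed.

57


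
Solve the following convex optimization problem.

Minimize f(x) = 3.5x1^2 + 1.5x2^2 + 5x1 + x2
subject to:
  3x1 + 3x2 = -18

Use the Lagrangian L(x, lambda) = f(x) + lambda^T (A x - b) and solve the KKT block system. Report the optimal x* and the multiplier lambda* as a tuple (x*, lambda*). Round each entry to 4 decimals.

Form the Lagrangian:
  L(x, lambda) = (1/2) x^T Q x + c^T x + lambda^T (A x - b)
Stationarity (grad_x L = 0): Q x + c + A^T lambda = 0.
Primal feasibility: A x = b.

This gives the KKT block system:
  [ Q   A^T ] [ x     ]   [-c ]
  [ A    0  ] [ lambda ] = [ b ]

Solving the linear system:
  x*      = (-2.2, -3.8)
  lambda* = (3.4667)
  f(x*)   = 23.8

x* = (-2.2, -3.8), lambda* = (3.4667)


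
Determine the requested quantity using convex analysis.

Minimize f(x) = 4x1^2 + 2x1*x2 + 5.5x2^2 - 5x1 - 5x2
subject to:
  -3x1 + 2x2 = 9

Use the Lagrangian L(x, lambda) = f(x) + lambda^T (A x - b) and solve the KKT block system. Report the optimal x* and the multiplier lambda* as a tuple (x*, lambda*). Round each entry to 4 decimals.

Form the Lagrangian:
  L(x, lambda) = (1/2) x^T Q x + c^T x + lambda^T (A x - b)
Stationarity (grad_x L = 0): Q x + c + A^T lambda = 0.
Primal feasibility: A x = b.

This gives the KKT block system:
  [ Q   A^T ] [ x     ]   [-c ]
  [ A    0  ] [ lambda ] = [ b ]

Solving the linear system:
  x*      = (-1.8258, 1.7613)
  lambda* = (-5.3613)
  f(x*)   = 24.2871

x* = (-1.8258, 1.7613), lambda* = (-5.3613)


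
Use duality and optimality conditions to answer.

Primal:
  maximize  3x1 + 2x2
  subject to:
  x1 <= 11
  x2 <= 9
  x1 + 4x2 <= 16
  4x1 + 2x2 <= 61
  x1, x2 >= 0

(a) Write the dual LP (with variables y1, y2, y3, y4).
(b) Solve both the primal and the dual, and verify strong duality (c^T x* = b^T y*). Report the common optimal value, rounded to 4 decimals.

The standard primal-dual pair for 'max c^T x s.t. A x <= b, x >= 0' is:
  Dual:  min b^T y  s.t.  A^T y >= c,  y >= 0.

So the dual LP is:
  minimize  11y1 + 9y2 + 16y3 + 61y4
  subject to:
    y1 + y3 + 4y4 >= 3
    y2 + 4y3 + 2y4 >= 2
    y1, y2, y3, y4 >= 0

Solving the primal: x* = (11, 1.25).
  primal value c^T x* = 35.5.
Solving the dual: y* = (2.5, 0, 0.5, 0).
  dual value b^T y* = 35.5.
Strong duality: c^T x* = b^T y*. Confirmed.

35.5


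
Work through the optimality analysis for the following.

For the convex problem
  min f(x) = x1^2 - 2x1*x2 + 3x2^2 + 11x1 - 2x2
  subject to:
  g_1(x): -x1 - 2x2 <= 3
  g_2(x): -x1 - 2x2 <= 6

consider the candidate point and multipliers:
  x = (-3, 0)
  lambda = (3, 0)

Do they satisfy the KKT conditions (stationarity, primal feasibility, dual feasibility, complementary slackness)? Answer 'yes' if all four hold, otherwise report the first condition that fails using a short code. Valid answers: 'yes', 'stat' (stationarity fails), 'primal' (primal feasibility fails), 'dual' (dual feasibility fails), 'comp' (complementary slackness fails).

Gradient of f: grad f(x) = Q x + c = (5, 4)
Constraint values g_i(x) = a_i^T x - b_i:
  g_1((-3, 0)) = 0
  g_2((-3, 0)) = -3
Stationarity residual: grad f(x) + sum_i lambda_i a_i = (2, -2)
  -> stationarity FAILS
Primal feasibility (all g_i <= 0): OK
Dual feasibility (all lambda_i >= 0): OK
Complementary slackness (lambda_i * g_i(x) = 0 for all i): OK

Verdict: the first failing condition is stationarity -> stat.

stat


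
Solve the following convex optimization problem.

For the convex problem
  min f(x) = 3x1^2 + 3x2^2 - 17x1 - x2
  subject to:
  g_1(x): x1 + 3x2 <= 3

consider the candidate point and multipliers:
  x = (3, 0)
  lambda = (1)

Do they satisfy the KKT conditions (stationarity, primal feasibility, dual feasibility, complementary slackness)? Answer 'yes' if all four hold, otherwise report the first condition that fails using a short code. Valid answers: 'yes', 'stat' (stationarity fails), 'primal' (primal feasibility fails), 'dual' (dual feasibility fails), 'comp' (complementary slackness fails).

Gradient of f: grad f(x) = Q x + c = (1, -1)
Constraint values g_i(x) = a_i^T x - b_i:
  g_1((3, 0)) = 0
Stationarity residual: grad f(x) + sum_i lambda_i a_i = (2, 2)
  -> stationarity FAILS
Primal feasibility (all g_i <= 0): OK
Dual feasibility (all lambda_i >= 0): OK
Complementary slackness (lambda_i * g_i(x) = 0 for all i): OK

Verdict: the first failing condition is stationarity -> stat.

stat


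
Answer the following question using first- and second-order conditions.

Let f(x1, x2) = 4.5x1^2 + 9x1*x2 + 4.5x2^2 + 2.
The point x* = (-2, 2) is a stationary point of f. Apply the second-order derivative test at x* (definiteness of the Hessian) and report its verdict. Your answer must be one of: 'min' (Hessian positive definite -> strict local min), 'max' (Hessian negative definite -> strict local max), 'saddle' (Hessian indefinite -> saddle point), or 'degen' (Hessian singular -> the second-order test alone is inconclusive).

Compute the Hessian H = grad^2 f:
  H = [[9, 9], [9, 9]]
Verify stationarity: grad f(x*) = H x* + g = (0, 0).
Eigenvalues of H: 0, 18.
H has a zero eigenvalue (singular; positive semidefinite but not definite), so H is neither positive definite, negative definite, nor indefinite. The second-order test alone is inconclusive -> degen.
(Indeed, f is constant along the null direction of H through x*, so x* is not a strict local extremum.)

degen


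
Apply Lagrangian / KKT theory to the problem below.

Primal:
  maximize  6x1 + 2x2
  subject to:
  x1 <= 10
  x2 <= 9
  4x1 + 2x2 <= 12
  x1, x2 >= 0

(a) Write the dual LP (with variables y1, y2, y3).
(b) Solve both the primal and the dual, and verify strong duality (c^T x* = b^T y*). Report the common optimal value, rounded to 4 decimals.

The standard primal-dual pair for 'max c^T x s.t. A x <= b, x >= 0' is:
  Dual:  min b^T y  s.t.  A^T y >= c,  y >= 0.

So the dual LP is:
  minimize  10y1 + 9y2 + 12y3
  subject to:
    y1 + 4y3 >= 6
    y2 + 2y3 >= 2
    y1, y2, y3 >= 0

Solving the primal: x* = (3, 0).
  primal value c^T x* = 18.
Solving the dual: y* = (0, 0, 1.5).
  dual value b^T y* = 18.
Strong duality: c^T x* = b^T y*. Confirmed.

18


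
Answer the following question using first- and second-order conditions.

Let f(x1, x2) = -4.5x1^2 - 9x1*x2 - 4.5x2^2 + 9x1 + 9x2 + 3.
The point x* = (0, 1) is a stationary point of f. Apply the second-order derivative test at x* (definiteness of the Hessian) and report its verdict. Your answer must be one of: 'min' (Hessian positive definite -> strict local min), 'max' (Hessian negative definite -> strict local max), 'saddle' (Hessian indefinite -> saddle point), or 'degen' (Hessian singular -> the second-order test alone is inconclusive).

Compute the Hessian H = grad^2 f:
  H = [[-9, -9], [-9, -9]]
Verify stationarity: grad f(x*) = H x* + g = (0, 0).
Eigenvalues of H: -18, 0.
H has a zero eigenvalue (singular; negative semidefinite but not definite), so H is neither positive definite, negative definite, nor indefinite. The second-order test alone is inconclusive -> degen.
(Indeed, f is constant along the null direction of H through x*, so x* is not a strict local extremum.)

degen


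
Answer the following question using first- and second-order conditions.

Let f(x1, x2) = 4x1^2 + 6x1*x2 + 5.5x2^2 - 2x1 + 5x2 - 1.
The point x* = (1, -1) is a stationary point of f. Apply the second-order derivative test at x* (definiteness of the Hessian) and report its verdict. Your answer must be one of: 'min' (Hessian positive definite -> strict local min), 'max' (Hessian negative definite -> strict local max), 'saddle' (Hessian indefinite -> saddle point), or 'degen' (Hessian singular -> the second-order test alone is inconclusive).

Compute the Hessian H = grad^2 f:
  H = [[8, 6], [6, 11]]
Verify stationarity: grad f(x*) = H x* + g = (0, 0).
Eigenvalues of H: 3.3153, 15.6847.
Both eigenvalues > 0, so H is positive definite -> x* is a strict local min.

min


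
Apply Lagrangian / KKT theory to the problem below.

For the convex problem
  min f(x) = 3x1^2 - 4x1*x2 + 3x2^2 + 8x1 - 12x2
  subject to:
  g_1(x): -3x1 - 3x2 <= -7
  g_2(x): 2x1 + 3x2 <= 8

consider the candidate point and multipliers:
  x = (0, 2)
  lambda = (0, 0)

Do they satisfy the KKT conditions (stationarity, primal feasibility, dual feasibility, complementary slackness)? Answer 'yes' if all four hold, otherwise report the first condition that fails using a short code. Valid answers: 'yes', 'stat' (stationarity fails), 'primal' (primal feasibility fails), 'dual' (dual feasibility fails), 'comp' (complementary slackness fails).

Gradient of f: grad f(x) = Q x + c = (0, 0)
Constraint values g_i(x) = a_i^T x - b_i:
  g_1((0, 2)) = 1
  g_2((0, 2)) = -2
Stationarity residual: grad f(x) + sum_i lambda_i a_i = (0, 0)
  -> stationarity OK
Primal feasibility (all g_i <= 0): FAILS
Dual feasibility (all lambda_i >= 0): OK
Complementary slackness (lambda_i * g_i(x) = 0 for all i): OK

Verdict: the first failing condition is primal_feasibility -> primal.

primal


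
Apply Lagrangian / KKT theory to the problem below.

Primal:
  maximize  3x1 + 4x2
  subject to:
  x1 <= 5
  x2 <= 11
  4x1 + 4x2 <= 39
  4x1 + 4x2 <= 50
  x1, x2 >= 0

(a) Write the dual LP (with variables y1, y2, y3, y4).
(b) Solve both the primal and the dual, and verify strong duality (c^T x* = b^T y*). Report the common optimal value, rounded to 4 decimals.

The standard primal-dual pair for 'max c^T x s.t. A x <= b, x >= 0' is:
  Dual:  min b^T y  s.t.  A^T y >= c,  y >= 0.

So the dual LP is:
  minimize  5y1 + 11y2 + 39y3 + 50y4
  subject to:
    y1 + 4y3 + 4y4 >= 3
    y2 + 4y3 + 4y4 >= 4
    y1, y2, y3, y4 >= 0

Solving the primal: x* = (0, 9.75).
  primal value c^T x* = 39.
Solving the dual: y* = (0, 0, 1, 0).
  dual value b^T y* = 39.
Strong duality: c^T x* = b^T y*. Confirmed.

39


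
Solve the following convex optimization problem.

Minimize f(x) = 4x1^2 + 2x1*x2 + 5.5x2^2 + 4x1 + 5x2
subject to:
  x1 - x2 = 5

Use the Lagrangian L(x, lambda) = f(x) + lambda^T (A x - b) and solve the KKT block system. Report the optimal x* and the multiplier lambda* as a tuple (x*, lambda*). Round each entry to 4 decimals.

Form the Lagrangian:
  L(x, lambda) = (1/2) x^T Q x + c^T x + lambda^T (A x - b)
Stationarity (grad_x L = 0): Q x + c + A^T lambda = 0.
Primal feasibility: A x = b.

This gives the KKT block system:
  [ Q   A^T ] [ x     ]   [-c ]
  [ A    0  ] [ lambda ] = [ b ]

Solving the linear system:
  x*      = (2.4348, -2.5652)
  lambda* = (-18.3478)
  f(x*)   = 44.3261

x* = (2.4348, -2.5652), lambda* = (-18.3478)


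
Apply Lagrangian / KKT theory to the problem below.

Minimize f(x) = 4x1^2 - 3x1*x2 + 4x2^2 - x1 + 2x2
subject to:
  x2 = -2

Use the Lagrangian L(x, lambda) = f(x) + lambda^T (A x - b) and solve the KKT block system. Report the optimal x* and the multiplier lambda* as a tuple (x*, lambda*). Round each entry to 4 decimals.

Form the Lagrangian:
  L(x, lambda) = (1/2) x^T Q x + c^T x + lambda^T (A x - b)
Stationarity (grad_x L = 0): Q x + c + A^T lambda = 0.
Primal feasibility: A x = b.

This gives the KKT block system:
  [ Q   A^T ] [ x     ]   [-c ]
  [ A    0  ] [ lambda ] = [ b ]

Solving the linear system:
  x*      = (-0.625, -2)
  lambda* = (12.125)
  f(x*)   = 10.4375

x* = (-0.625, -2), lambda* = (12.125)


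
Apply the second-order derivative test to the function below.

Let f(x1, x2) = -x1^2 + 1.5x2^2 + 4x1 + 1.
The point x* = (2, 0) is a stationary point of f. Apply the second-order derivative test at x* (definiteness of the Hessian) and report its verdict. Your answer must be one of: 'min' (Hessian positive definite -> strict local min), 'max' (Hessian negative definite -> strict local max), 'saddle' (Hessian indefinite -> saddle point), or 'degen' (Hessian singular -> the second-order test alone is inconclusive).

Compute the Hessian H = grad^2 f:
  H = [[-2, 0], [0, 3]]
Verify stationarity: grad f(x*) = H x* + g = (0, 0).
Eigenvalues of H: -2, 3.
Eigenvalues have mixed signs, so H is indefinite -> x* is a saddle point.

saddle
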